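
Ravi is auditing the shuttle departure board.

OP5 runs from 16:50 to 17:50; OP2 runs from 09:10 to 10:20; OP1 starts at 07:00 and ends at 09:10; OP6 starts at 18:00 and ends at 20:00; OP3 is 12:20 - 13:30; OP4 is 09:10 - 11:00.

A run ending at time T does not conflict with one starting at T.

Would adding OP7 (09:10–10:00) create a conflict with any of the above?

Yes — it overlaps OP2, OP4

OP1: ends 09:10 at or before OP7 starts 09:10 → clear.
OP2: starts 09:10 before OP7 ends 10:00, and ends 10:20 after OP7 starts 09:10 → overlap.
OP4: starts 09:10 before OP7 ends 10:00, and ends 11:00 after OP7 starts 09:10 → overlap.
OP3: starts 12:20 at or after OP7 ends 10:00 → clear.
OP5: starts 16:50 at or after OP7 ends 10:00 → clear.
OP6: starts 18:00 at or after OP7 ends 10:00 → clear.
OP7 overlaps OP2, OP4.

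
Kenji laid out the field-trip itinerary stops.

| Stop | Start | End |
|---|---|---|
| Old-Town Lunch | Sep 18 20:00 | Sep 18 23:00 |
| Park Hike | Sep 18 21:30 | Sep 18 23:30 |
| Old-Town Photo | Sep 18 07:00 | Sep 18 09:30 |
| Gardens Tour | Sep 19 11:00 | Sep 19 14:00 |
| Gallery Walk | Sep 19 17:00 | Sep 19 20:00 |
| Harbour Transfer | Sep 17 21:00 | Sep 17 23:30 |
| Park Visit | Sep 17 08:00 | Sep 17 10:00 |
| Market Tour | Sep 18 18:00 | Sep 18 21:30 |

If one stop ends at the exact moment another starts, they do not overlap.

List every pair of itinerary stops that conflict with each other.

Two intervals overlap when each starts before the other ends.
Sorted by start: Park Visit, Harbour Transfer, Old-Town Photo, Market Tour, Old-Town Lunch, Park Hike, Gardens Tour, Gallery Walk.
Harbour Transfer starts after Park Visit ends — done with Park Visit.
Old-Town Photo starts after Harbour Transfer ends — done with Harbour Transfer.
Market Tour starts after Old-Town Photo ends — done with Old-Town Photo.
Old-Town Lunch starts before Market Tour ends → Market Tour and Old-Town Lunch overlap.
Park Hike starts exactly when Market Tour ends (back-to-back, no overlap) — done with Market Tour.
Park Hike starts before Old-Town Lunch ends → Old-Town Lunch and Park Hike overlap.
Gardens Tour starts after Old-Town Lunch ends — done with Old-Town Lunch.
Gardens Tour starts after Park Hike ends — done with Park Hike.
Gallery Walk starts after Gardens Tour ends.

Market Tour & Old-Town Lunch, Old-Town Lunch & Park Hike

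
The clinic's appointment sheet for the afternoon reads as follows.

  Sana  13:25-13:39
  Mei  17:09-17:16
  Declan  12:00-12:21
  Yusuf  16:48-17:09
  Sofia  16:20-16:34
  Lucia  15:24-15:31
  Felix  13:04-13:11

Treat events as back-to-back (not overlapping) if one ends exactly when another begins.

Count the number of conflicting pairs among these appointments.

0

Sorted by start: Declan, Felix, Sana, Lucia, Sofia, Yusuf, Mei.
Felix starts after Declan ends, so nothing later overlaps Declan either.
Sana starts after Felix ends, so nothing later overlaps Felix either.
Lucia starts after Sana ends, so nothing later overlaps Sana either.
Sofia starts after Lucia ends, so nothing later overlaps Lucia either.
Yusuf starts after Sofia ends, so nothing later overlaps Sofia either.
Mei starts exactly when Yusuf ends (back-to-back, no overlap).
No pair overlaps.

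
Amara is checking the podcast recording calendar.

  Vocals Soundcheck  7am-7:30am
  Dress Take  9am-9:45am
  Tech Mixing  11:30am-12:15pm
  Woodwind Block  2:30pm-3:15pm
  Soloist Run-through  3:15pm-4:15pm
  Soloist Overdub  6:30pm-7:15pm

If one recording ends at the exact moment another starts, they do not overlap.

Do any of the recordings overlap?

No

Sorted by start: Vocals Soundcheck, Dress Take, Tech Mixing, Woodwind Block, Soloist Run-through, Soloist Overdub.
Dress Take starts after Vocals Soundcheck ends; Vocals Soundcheck is clear from here.
Tech Mixing starts after Dress Take ends; Dress Take is clear from here.
Woodwind Block starts after Tech Mixing ends; Tech Mixing is clear from here.
Soloist Run-through starts exactly when Woodwind Block ends (back-to-back, no overlap); Woodwind Block is clear from here.
Soloist Overdub starts after Soloist Run-through ends.
Every pair is clear; the schedule has no overlaps.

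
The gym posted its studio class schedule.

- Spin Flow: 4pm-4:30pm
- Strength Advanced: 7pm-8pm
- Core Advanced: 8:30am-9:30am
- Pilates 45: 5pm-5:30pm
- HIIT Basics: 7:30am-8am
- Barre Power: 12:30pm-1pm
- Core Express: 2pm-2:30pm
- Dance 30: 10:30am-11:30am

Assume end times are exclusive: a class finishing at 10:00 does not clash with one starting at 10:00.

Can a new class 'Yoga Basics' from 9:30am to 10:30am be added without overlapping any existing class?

Yes — the slot is free

HIIT Basics: ends 8am at or before Yoga Basics starts 9:30am → clear.
Core Advanced: ends 9:30am at or before Yoga Basics starts 9:30am → clear.
Dance 30: starts 10:30am at or after Yoga Basics ends 10:30am → clear.
Barre Power: starts 12:30pm at or after Yoga Basics ends 10:30am → clear.
Core Express: starts 2pm at or after Yoga Basics ends 10:30am → clear.
Spin Flow: starts 4pm at or after Yoga Basics ends 10:30am → clear.
Pilates 45: starts 5pm at or after Yoga Basics ends 10:30am → clear.
Strength Advanced: starts 7pm at or after Yoga Basics ends 10:30am → clear.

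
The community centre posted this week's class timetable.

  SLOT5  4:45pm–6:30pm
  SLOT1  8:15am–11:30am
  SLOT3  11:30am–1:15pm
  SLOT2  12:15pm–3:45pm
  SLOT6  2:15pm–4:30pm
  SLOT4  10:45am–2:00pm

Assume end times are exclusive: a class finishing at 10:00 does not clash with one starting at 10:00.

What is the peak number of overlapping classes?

Sort all start/end points and keep a running count:
8:15am start SLOT1 → 1
10:45am start SLOT4 → 2
11:30am end SLOT1 → 1
11:30am start SLOT3 → 2
12:15pm start SLOT2 → 3
1:15pm end SLOT3 → 2
2:00pm end SLOT4 → 1
2:15pm start SLOT6 → 2
3:45pm end SLOT2 → 1
4:30pm end SLOT6 → 0
4:45pm start SLOT5 → 1
6:30pm end SLOT5 → 0
Peak is 3, at 12:15pm (SLOT2, SLOT3, SLOT4).

3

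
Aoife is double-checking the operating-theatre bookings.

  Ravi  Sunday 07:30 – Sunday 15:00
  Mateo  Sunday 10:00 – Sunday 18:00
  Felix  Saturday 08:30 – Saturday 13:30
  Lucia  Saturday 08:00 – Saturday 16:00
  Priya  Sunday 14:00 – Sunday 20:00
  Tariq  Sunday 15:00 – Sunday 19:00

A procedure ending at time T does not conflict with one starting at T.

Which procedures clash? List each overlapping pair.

Felix & Lucia, Mateo & Priya, Mateo & Ravi, Mateo & Tariq, Priya & Ravi, Priya & Tariq

Check each pair: they overlap iff neither finishes before the other starts.
Sorted by start: Lucia, Felix, Ravi, Mateo, Priya, Tariq.
Felix starts before Lucia ends → Lucia and Felix overlap.
Ravi starts after Lucia ends; Lucia is clear from here.
Ravi starts after Felix ends; Felix is clear from here.
Mateo starts before Ravi ends → Ravi and Mateo overlap.
Priya starts before Ravi ends → Ravi and Priya overlap.
Tariq starts exactly when Ravi ends (back-to-back, no overlap).
Priya starts before Mateo ends → Mateo and Priya overlap.
Tariq starts before Mateo ends → Mateo and Tariq overlap.
Tariq starts before Priya ends → Priya and Tariq overlap.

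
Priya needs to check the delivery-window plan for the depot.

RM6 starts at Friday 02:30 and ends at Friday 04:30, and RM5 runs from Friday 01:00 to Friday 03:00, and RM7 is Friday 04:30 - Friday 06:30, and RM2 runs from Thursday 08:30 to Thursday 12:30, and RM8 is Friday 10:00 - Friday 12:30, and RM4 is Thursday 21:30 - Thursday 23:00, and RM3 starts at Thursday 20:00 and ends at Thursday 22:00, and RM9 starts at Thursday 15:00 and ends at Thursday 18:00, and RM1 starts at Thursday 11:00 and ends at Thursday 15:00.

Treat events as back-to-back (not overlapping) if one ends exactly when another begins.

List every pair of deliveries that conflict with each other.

RM1 & RM2, RM3 & RM4, RM5 & RM6

Two intervals overlap when each starts before the other ends.
Sorted by start: RM2, RM1, RM9, RM3, RM4, RM5, RM6, RM7, RM8.
RM1 starts before RM2 ends → RM2 and RM1 overlap.
RM9 starts after RM2 ends; RM2 is clear from here.
RM9 starts exactly when RM1 ends (back-to-back, no overlap); RM1 is clear from here.
RM3 starts after RM9 ends; RM9 is clear from here.
RM4 starts before RM3 ends → RM3 and RM4 overlap.
RM5 starts after RM3 ends; RM3 is clear from here.
RM5 starts after RM4 ends; RM4 is clear from here.
RM6 starts before RM5 ends → RM5 and RM6 overlap.
RM7 starts after RM5 ends; RM5 is clear from here.
RM7 starts exactly when RM6 ends (back-to-back, no overlap); RM6 is clear from here.
RM8 starts after RM7 ends.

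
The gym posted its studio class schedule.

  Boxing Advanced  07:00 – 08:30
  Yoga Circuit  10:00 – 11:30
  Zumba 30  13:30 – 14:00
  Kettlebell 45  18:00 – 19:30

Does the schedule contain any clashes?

No

Check each pair: they overlap iff neither finishes before the other starts.
Sorted by start: Boxing Advanced, Yoga Circuit, Zumba 30, Kettlebell 45.
Yoga Circuit starts after Boxing Advanced ends; Boxing Advanced is clear from here.
Zumba 30 starts after Yoga Circuit ends; Yoga Circuit is clear from here.
Kettlebell 45 starts after Zumba 30 ends.
Every pair is clear; the schedule has no overlaps.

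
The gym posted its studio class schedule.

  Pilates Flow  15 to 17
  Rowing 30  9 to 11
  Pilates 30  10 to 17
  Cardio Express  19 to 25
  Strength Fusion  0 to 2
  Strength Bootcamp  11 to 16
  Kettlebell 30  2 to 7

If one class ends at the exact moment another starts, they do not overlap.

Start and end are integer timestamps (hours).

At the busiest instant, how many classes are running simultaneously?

3

Sweep the timeline, counting +1 at each start and −1 at each end (ends before starts at a tie):
0 start Strength Fusion → 1
2 end Strength Fusion → 0
2 start Kettlebell 30 → 1
7 end Kettlebell 30 → 0
9 start Rowing 30 → 1
10 start Pilates 30 → 2
11 end Rowing 30 → 1
11 start Strength Bootcamp → 2
15 start Pilates Flow → 3
16 end Strength Bootcamp → 2
17 end Pilates 30 → 1
17 end Pilates Flow → 0
19 start Cardio Express → 1
25 end Cardio Express → 0
Peak is 3, at 15 (Pilates 30, Pilates Flow, Strength Bootcamp).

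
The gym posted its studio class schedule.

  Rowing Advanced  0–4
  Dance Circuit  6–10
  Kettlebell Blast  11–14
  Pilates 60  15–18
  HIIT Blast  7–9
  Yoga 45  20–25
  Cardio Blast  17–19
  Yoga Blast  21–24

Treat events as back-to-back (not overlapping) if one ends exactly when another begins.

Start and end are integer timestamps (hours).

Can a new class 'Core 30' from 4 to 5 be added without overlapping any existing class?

Rowing Advanced: ends 4 at or before Core 30 starts 4 → clear.
Dance Circuit: starts 6 at or after Core 30 ends 5 → clear.
HIIT Blast: starts 7 at or after Core 30 ends 5 → clear.
Kettlebell Blast: starts 11 at or after Core 30 ends 5 → clear.
Pilates 60: starts 15 at or after Core 30 ends 5 → clear.
Cardio Blast: starts 17 at or after Core 30 ends 5 → clear.
Yoga 45: starts 20 at or after Core 30 ends 5 → clear.
Yoga Blast: starts 21 at or after Core 30 ends 5 → clear.

Yes — the slot is free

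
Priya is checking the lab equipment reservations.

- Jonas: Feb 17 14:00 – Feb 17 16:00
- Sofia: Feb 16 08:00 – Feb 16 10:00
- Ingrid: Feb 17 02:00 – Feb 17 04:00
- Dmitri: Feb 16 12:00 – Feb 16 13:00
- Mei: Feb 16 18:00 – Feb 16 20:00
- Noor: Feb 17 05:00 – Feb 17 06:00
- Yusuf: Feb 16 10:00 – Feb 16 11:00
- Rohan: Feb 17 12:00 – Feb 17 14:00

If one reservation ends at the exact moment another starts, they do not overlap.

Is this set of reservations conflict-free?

Sorted by start: Sofia, Yusuf, Dmitri, Mei, Ingrid, Noor, Rohan, Jonas.
Yusuf starts exactly when Sofia ends (back-to-back, no overlap), so nothing later overlaps Sofia either.
Dmitri starts after Yusuf ends, so nothing later overlaps Yusuf either.
Mei starts after Dmitri ends, so nothing later overlaps Dmitri either.
Ingrid starts after Mei ends, so nothing later overlaps Mei either.
Noor starts after Ingrid ends, so nothing later overlaps Ingrid either.
Rohan starts after Noor ends, so nothing later overlaps Noor either.
Jonas starts exactly when Rohan ends (back-to-back, no overlap).
Every pair is clear; the schedule has no overlaps.

Yes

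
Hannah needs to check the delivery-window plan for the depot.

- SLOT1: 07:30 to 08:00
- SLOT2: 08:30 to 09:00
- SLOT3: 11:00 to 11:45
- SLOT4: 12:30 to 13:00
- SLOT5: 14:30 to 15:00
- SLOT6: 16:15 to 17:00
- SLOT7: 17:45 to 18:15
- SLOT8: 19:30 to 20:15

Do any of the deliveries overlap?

No

Check each pair: they overlap iff neither finishes before the other starts.
Sorted by start: SLOT1, SLOT2, SLOT3, SLOT4, SLOT5, SLOT6, SLOT7, SLOT8.
SLOT2 starts after SLOT1 ends, so nothing later overlaps SLOT1 either.
SLOT3 starts after SLOT2 ends, so nothing later overlaps SLOT2 either.
SLOT4 starts after SLOT3 ends, so nothing later overlaps SLOT3 either.
SLOT5 starts after SLOT4 ends, so nothing later overlaps SLOT4 either.
SLOT6 starts after SLOT5 ends, so nothing later overlaps SLOT5 either.
SLOT7 starts after SLOT6 ends, so nothing later overlaps SLOT6 either.
SLOT8 starts after SLOT7 ends.
Every pair is clear; the schedule has no overlaps.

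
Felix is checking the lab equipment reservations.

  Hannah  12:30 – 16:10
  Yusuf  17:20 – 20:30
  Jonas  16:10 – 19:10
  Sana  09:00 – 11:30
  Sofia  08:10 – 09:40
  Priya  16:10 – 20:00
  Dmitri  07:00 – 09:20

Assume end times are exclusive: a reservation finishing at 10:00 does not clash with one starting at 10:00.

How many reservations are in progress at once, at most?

Sweep the timeline, counting +1 at each start and −1 at each end (ends before starts at a tie):
07:00 start Dmitri → 1
08:10 start Sofia → 2
09:00 start Sana → 3
09:20 end Dmitri → 2
09:40 end Sofia → 1
11:30 end Sana → 0
12:30 start Hannah → 1
16:10 end Hannah → 0
16:10 start Jonas → 1
16:10 start Priya → 2
17:20 start Yusuf → 3
19:10 end Jonas → 2
20:00 end Priya → 1
20:30 end Yusuf → 0
Peak is 3, at 09:00 (Dmitri, Sana, Sofia).

3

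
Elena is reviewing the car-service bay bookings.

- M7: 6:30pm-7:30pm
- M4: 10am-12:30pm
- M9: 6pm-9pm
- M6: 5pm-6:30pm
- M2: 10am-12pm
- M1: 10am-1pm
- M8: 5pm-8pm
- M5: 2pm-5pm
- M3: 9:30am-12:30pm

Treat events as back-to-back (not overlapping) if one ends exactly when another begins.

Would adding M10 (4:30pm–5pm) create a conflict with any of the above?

Yes — it overlaps M5

M3: ends 12:30pm at or before M10 starts 4:30pm → clear.
M1: ends 1pm at or before M10 starts 4:30pm → clear.
M2: ends 12pm at or before M10 starts 4:30pm → clear.
M4: ends 12:30pm at or before M10 starts 4:30pm → clear.
M5: starts 2pm before M10 ends 5pm, and ends 5pm after M10 starts 4:30pm → overlap.
M6: starts 5pm at or after M10 ends 5pm → clear.
M8: starts 5pm at or after M10 ends 5pm → clear.
M9: starts 6pm at or after M10 ends 5pm → clear.
M7: starts 6:30pm at or after M10 ends 5pm → clear.
M10 overlaps M5.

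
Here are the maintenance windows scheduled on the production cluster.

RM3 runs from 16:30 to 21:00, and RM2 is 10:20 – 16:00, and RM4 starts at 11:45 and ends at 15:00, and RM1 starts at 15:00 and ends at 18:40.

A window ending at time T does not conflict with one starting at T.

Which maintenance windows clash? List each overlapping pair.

RM1 & RM2, RM1 & RM3, RM2 & RM4

Check each pair: they overlap iff neither finishes before the other starts.
Sorted by start: RM2, RM4, RM1, RM3.
RM4 starts before RM2 ends → RM2 and RM4 overlap.
RM1 starts before RM2 ends → RM2 and RM1 overlap.
RM3 starts after RM2 ends.
RM1 starts exactly when RM4 ends (back-to-back, no overlap), so RM4 has no further overlaps.
RM3 starts before RM1 ends → RM1 and RM3 overlap.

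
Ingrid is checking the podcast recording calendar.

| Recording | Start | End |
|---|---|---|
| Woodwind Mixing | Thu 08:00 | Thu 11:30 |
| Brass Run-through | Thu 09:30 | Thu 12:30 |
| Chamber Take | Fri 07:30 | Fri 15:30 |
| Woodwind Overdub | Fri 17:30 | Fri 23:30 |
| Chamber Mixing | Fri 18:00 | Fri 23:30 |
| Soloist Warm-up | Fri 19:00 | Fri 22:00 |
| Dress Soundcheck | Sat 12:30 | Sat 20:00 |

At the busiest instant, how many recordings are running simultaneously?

3

Sort all start/end points and keep a running count:
Thu 08:00 start Woodwind Mixing → 1
Thu 09:30 start Brass Run-through → 2
Thu 11:30 end Woodwind Mixing → 1
Thu 12:30 end Brass Run-through → 0
Fri 07:30 start Chamber Take → 1
Fri 15:30 end Chamber Take → 0
Fri 17:30 start Woodwind Overdub → 1
Fri 18:00 start Chamber Mixing → 2
Fri 19:00 start Soloist Warm-up → 3
Fri 22:00 end Soloist Warm-up → 2
Fri 23:30 end Chamber Mixing → 1
Fri 23:30 end Woodwind Overdub → 0
Sat 12:30 start Dress Soundcheck → 1
Sat 20:00 end Dress Soundcheck → 0
Peak is 3, at Fri 19:00 (Chamber Mixing, Soloist Warm-up, Woodwind Overdub).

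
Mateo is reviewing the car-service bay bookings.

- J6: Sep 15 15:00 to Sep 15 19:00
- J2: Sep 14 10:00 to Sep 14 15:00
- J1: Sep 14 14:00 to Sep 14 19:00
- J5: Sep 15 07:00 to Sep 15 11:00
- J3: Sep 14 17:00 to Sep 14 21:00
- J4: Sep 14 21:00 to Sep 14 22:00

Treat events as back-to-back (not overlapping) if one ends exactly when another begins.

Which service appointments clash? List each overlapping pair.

J1 & J2, J1 & J3

Sorted by start: J2, J1, J3, J4, J5, J6.
J1 starts before J2 ends → J2 and J1 overlap.
J3 starts after J2 ends — done with J2.
J3 starts before J1 ends → J1 and J3 overlap.
J4 starts after J1 ends — done with J1.
J4 starts exactly when J3 ends (back-to-back, no overlap) — done with J3.
J5 starts after J4 ends — done with J4.
J6 starts after J5 ends.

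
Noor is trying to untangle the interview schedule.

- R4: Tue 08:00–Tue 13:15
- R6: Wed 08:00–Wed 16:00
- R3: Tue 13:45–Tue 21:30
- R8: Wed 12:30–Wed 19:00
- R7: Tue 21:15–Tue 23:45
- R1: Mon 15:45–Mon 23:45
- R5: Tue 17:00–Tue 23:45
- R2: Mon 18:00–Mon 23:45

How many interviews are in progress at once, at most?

Sweep the timeline, counting +1 at each start and −1 at each end (ends before starts at a tie):
Mon 15:45 start R1 → 1
Mon 18:00 start R2 → 2
Mon 23:45 end R1 → 1
Mon 23:45 end R2 → 0
Tue 08:00 start R4 → 1
Tue 13:15 end R4 → 0
Tue 13:45 start R3 → 1
Tue 17:00 start R5 → 2
Tue 21:15 start R7 → 3
Tue 21:30 end R3 → 2
Tue 23:45 end R5 → 1
Tue 23:45 end R7 → 0
Wed 08:00 start R6 → 1
Wed 12:30 start R8 → 2
Wed 16:00 end R6 → 1
Wed 19:00 end R8 → 0
Peak is 3, at Tue 21:15 (R3, R5, R7).

3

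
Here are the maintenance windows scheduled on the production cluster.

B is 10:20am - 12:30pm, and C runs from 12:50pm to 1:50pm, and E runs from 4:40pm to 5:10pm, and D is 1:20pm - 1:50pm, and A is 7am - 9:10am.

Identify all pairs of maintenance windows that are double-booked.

Sorted by start: A, B, C, D, E.
B starts after A ends; A is clear from here.
C starts after B ends; B is clear from here.
D starts before C ends → C and D overlap.
E starts after C ends.
E starts after D ends.

C & D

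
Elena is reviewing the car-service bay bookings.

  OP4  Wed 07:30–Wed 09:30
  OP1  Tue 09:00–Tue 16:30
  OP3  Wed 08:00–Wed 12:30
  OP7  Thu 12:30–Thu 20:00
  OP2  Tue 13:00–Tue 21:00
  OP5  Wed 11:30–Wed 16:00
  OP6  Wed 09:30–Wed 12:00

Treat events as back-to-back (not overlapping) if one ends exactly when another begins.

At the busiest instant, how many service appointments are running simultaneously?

Sweep the timeline, counting +1 at each start and −1 at each end (ends before starts at a tie):
Tue 09:00 start OP1 → 1
Tue 13:00 start OP2 → 2
Tue 16:30 end OP1 → 1
Tue 21:00 end OP2 → 0
Wed 07:30 start OP4 → 1
Wed 08:00 start OP3 → 2
Wed 09:30 end OP4 → 1
Wed 09:30 start OP6 → 2
Wed 11:30 start OP5 → 3
Wed 12:00 end OP6 → 2
Wed 12:30 end OP3 → 1
Wed 16:00 end OP5 → 0
Thu 12:30 start OP7 → 1
Thu 20:00 end OP7 → 0
Peak is 3, at Wed 11:30 (OP3, OP5, OP6).

3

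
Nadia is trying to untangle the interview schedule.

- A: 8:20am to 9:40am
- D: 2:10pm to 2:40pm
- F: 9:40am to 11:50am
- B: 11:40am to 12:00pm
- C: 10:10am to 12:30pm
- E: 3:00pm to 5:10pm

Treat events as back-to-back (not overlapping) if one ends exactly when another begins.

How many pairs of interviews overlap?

Sorted by start: A, F, C, B, D, E.
F starts exactly when A ends (back-to-back, no overlap), so nothing later overlaps A either.
C starts before F ends → F and C overlap.
B starts before F ends → F and B overlap.
D starts after F ends, so nothing later overlaps F either.
B starts before C ends → C and B overlap.
D starts after C ends, so nothing later overlaps C either.
D starts after B ends, so nothing later overlaps B either.
E starts after D ends.
Overlapping pairs: B & C, B & F, C & F — 3 in total.

3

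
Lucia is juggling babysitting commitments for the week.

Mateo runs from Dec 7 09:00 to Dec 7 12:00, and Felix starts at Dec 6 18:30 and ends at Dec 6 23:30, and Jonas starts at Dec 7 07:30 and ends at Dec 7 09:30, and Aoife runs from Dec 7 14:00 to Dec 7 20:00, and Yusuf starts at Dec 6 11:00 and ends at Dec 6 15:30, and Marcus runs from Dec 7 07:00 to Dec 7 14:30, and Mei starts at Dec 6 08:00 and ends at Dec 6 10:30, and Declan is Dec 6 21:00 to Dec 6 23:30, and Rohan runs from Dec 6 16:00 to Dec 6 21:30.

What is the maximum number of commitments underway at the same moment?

Sort all start/end points and keep a running count:
Dec 6 08:00 start Mei → 1
Dec 6 10:30 end Mei → 0
Dec 6 11:00 start Yusuf → 1
Dec 6 15:30 end Yusuf → 0
Dec 6 16:00 start Rohan → 1
Dec 6 18:30 start Felix → 2
Dec 6 21:00 start Declan → 3
Dec 6 21:30 end Rohan → 2
Dec 6 23:30 end Declan → 1
Dec 6 23:30 end Felix → 0
Dec 7 07:00 start Marcus → 1
Dec 7 07:30 start Jonas → 2
Dec 7 09:00 start Mateo → 3
Dec 7 09:30 end Jonas → 2
Dec 7 12:00 end Mateo → 1
Dec 7 14:00 start Aoife → 2
Dec 7 14:30 end Marcus → 1
Dec 7 20:00 end Aoife → 0
Peak is 3, at Dec 6 21:00 (Declan, Felix, Rohan).

3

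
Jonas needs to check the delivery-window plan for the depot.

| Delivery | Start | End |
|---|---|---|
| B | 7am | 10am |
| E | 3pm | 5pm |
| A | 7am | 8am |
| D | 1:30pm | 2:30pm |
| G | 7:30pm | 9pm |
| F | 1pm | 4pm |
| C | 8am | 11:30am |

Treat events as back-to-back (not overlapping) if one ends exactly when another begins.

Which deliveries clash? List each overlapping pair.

Sorted by start: A, B, C, F, D, E, G.
B starts before A ends → A and B overlap.
C starts exactly when A ends (back-to-back, no overlap); A is clear from here.
C starts before B ends → B and C overlap.
F starts after B ends; B is clear from here.
F starts after C ends; C is clear from here.
D starts before F ends → F and D overlap.
E starts before F ends → F and E overlap.
G starts after F ends.
E starts after D ends; D is clear from here.
G starts after E ends.

A & B, B & C, D & F, E & F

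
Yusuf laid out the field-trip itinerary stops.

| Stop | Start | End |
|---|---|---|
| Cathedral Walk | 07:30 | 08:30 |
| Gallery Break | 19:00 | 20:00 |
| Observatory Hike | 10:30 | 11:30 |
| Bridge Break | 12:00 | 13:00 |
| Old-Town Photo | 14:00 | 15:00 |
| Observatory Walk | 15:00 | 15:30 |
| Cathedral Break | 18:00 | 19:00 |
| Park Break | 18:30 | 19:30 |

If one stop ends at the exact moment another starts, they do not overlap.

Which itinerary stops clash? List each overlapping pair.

Sorted by start: Cathedral Walk, Observatory Hike, Bridge Break, Old-Town Photo, Observatory Walk, Cathedral Break, Park Break, Gallery Break.
Observatory Hike starts after Cathedral Walk ends; Cathedral Walk is clear from here.
Bridge Break starts after Observatory Hike ends; Observatory Hike is clear from here.
Old-Town Photo starts after Bridge Break ends; Bridge Break is clear from here.
Observatory Walk starts exactly when Old-Town Photo ends (back-to-back, no overlap); Old-Town Photo is clear from here.
Cathedral Break starts after Observatory Walk ends; Observatory Walk is clear from here.
Park Break starts before Cathedral Break ends → Cathedral Break and Park Break overlap.
Gallery Break starts exactly when Cathedral Break ends (back-to-back, no overlap).
Gallery Break starts before Park Break ends → Park Break and Gallery Break overlap.

Cathedral Break & Park Break, Gallery Break & Park Break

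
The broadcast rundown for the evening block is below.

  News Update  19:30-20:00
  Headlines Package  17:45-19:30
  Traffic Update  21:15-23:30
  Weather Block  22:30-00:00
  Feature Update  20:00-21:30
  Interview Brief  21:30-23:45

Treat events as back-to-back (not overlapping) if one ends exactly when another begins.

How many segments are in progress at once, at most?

3

Sort all start/end points and keep a running count:
17:45 start Headlines Package → 1
19:30 end Headlines Package → 0
19:30 start News Update → 1
20:00 end News Update → 0
20:00 start Feature Update → 1
21:15 start Traffic Update → 2
21:30 end Feature Update → 1
21:30 start Interview Brief → 2
22:30 start Weather Block → 3
23:30 end Traffic Update → 2
23:45 end Interview Brief → 1
00:00 end Weather Block → 0
Peak is 3, at 22:30 (Interview Brief, Traffic Update, Weather Block).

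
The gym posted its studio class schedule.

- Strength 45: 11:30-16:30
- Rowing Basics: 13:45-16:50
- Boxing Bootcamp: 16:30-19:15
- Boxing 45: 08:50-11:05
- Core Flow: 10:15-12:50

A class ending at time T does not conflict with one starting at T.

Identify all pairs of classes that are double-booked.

Boxing 45 & Core Flow, Boxing Bootcamp & Rowing Basics, Core Flow & Strength 45, Rowing Basics & Strength 45

Check each pair: they overlap iff neither finishes before the other starts.
Sorted by start: Boxing 45, Core Flow, Strength 45, Rowing Basics, Boxing Bootcamp.
Core Flow starts before Boxing 45 ends → Boxing 45 and Core Flow overlap.
Strength 45 starts after Boxing 45 ends — done with Boxing 45.
Strength 45 starts before Core Flow ends → Core Flow and Strength 45 overlap.
Rowing Basics starts after Core Flow ends — done with Core Flow.
Rowing Basics starts before Strength 45 ends → Strength 45 and Rowing Basics overlap.
Boxing Bootcamp starts exactly when Strength 45 ends (back-to-back, no overlap).
Boxing Bootcamp starts before Rowing Basics ends → Rowing Basics and Boxing Bootcamp overlap.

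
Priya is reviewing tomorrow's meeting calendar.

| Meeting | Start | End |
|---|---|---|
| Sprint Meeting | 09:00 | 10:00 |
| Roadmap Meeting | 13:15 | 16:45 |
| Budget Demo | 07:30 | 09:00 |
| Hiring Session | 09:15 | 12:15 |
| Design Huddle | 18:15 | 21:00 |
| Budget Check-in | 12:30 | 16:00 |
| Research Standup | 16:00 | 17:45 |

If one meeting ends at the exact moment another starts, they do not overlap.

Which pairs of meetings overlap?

Budget Check-in & Roadmap Meeting, Hiring Session & Sprint Meeting, Research Standup & Roadmap Meeting

Sorted by start: Budget Demo, Sprint Meeting, Hiring Session, Budget Check-in, Roadmap Meeting, Research Standup, Design Huddle.
Sprint Meeting starts exactly when Budget Demo ends (back-to-back, no overlap), so Budget Demo has no further overlaps.
Hiring Session starts before Sprint Meeting ends → Sprint Meeting and Hiring Session overlap.
Budget Check-in starts after Sprint Meeting ends, so Sprint Meeting has no further overlaps.
Budget Check-in starts after Hiring Session ends, so Hiring Session has no further overlaps.
Roadmap Meeting starts before Budget Check-in ends → Budget Check-in and Roadmap Meeting overlap.
Research Standup starts exactly when Budget Check-in ends (back-to-back, no overlap), so Budget Check-in has no further overlaps.
Research Standup starts before Roadmap Meeting ends → Roadmap Meeting and Research Standup overlap.
Design Huddle starts after Roadmap Meeting ends.
Design Huddle starts after Research Standup ends.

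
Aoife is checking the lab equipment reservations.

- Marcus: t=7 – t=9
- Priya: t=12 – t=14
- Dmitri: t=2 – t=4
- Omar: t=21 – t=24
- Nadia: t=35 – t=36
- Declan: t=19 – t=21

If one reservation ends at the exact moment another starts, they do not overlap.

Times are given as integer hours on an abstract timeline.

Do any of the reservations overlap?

Two intervals overlap when each starts before the other ends.
Sorted by start: Dmitri, Marcus, Priya, Declan, Omar, Nadia.
Marcus starts after Dmitri ends, so Dmitri has no further overlaps.
Priya starts after Marcus ends, so Marcus has no further overlaps.
Declan starts after Priya ends, so Priya has no further overlaps.
Omar starts exactly when Declan ends (back-to-back, no overlap), so Declan has no further overlaps.
Nadia starts after Omar ends.
Every pair is clear; the schedule has no overlaps.

No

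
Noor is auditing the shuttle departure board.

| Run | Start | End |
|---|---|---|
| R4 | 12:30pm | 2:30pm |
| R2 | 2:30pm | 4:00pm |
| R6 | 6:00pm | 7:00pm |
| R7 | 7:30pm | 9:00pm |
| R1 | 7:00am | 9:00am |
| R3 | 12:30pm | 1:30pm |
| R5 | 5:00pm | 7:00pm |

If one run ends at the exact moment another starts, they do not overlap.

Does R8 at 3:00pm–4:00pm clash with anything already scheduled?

Yes — it overlaps R2

R1: ends 9:00am at or before R8 starts 3:00pm → clear.
R3: ends 1:30pm at or before R8 starts 3:00pm → clear.
R4: ends 2:30pm at or before R8 starts 3:00pm → clear.
R2: starts 2:30pm before R8 ends 4:00pm, and ends 4:00pm after R8 starts 3:00pm → overlap.
R5: starts 5:00pm at or after R8 ends 4:00pm → clear.
R6: starts 6:00pm at or after R8 ends 4:00pm → clear.
R7: starts 7:30pm at or after R8 ends 4:00pm → clear.
R8 overlaps R2.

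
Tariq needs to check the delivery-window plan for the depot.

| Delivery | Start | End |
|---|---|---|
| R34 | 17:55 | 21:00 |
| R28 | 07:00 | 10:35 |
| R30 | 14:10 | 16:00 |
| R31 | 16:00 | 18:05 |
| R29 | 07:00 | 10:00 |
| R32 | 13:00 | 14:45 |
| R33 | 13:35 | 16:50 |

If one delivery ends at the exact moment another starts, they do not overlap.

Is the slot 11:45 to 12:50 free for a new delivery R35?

Yes — the slot is free

R28: ends 10:35 at or before R35 starts 11:45 → clear.
R29: ends 10:00 at or before R35 starts 11:45 → clear.
R32: starts 13:00 at or after R35 ends 12:50 → clear.
R33: starts 13:35 at or after R35 ends 12:50 → clear.
R30: starts 14:10 at or after R35 ends 12:50 → clear.
R31: starts 16:00 at or after R35 ends 12:50 → clear.
R34: starts 17:55 at or after R35 ends 12:50 → clear.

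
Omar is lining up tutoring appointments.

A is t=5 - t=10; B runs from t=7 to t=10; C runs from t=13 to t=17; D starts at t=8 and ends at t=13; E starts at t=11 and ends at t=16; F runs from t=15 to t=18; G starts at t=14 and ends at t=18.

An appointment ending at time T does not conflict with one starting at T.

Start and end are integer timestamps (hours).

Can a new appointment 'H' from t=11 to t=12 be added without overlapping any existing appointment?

No — it overlaps D, E

A: ends t=10 at or before H starts t=11 → clear.
B: ends t=10 at or before H starts t=11 → clear.
D: starts t=8 before H ends t=12, and ends t=13 after H starts t=11 → overlap.
E: starts t=11 before H ends t=12, and ends t=16 after H starts t=11 → overlap.
C: starts t=13 at or after H ends t=12 → clear.
G: starts t=14 at or after H ends t=12 → clear.
F: starts t=15 at or after H ends t=12 → clear.
H overlaps D, E.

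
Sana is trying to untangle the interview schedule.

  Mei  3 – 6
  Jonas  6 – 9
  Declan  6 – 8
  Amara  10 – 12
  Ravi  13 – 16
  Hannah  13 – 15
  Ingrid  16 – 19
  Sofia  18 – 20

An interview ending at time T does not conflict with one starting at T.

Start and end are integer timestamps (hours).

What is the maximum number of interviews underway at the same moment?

2

Sort all start/end points and keep a running count:
3 start Mei → 1
6 end Mei → 0
6 start Declan → 1
6 start Jonas → 2
8 end Declan → 1
9 end Jonas → 0
10 start Amara → 1
12 end Amara → 0
13 start Hannah → 1
13 start Ravi → 2
15 end Hannah → 1
16 end Ravi → 0
16 start Ingrid → 1
18 start Sofia → 2
19 end Ingrid → 1
20 end Sofia → 0
Peak is 2, at 6 (Declan, Jonas).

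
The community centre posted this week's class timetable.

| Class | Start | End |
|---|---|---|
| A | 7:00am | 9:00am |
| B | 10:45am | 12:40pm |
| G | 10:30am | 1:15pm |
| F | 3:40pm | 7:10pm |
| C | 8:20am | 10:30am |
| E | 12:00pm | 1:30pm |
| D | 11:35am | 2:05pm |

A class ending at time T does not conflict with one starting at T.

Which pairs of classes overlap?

Check each pair: they overlap iff neither finishes before the other starts.
Sorted by start: A, C, G, B, D, E, F.
C starts before A ends → A and C overlap.
G starts after A ends, so nothing later overlaps A either.
G starts exactly when C ends (back-to-back, no overlap), so nothing later overlaps C either.
B starts before G ends → G and B overlap.
D starts before G ends → G and D overlap.
E starts before G ends → G and E overlap.
F starts after G ends.
D starts before B ends → B and D overlap.
E starts before B ends → B and E overlap.
F starts after B ends.
E starts before D ends → D and E overlap.
F starts after D ends.
F starts after E ends.

A & C, B & D, B & E, B & G, D & E, D & G, E & G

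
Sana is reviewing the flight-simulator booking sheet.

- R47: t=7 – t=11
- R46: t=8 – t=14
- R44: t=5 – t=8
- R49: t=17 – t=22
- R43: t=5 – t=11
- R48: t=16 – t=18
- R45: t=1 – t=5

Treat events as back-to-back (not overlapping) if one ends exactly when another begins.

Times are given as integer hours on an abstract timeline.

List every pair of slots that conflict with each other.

R43 & R44, R43 & R46, R43 & R47, R44 & R47, R46 & R47, R48 & R49

Two intervals overlap when each starts before the other ends.
Sorted by start: R45, R43, R44, R47, R46, R48, R49.
R43 starts exactly when R45 ends (back-to-back, no overlap); R45 is clear from here.
R44 starts before R43 ends → R43 and R44 overlap.
R47 starts before R43 ends → R43 and R47 overlap.
R46 starts before R43 ends → R43 and R46 overlap.
R48 starts after R43 ends; R43 is clear from here.
R47 starts before R44 ends → R44 and R47 overlap.
R46 starts exactly when R44 ends (back-to-back, no overlap); R44 is clear from here.
R46 starts before R47 ends → R47 and R46 overlap.
R48 starts after R47 ends; R47 is clear from here.
R48 starts after R46 ends; R46 is clear from here.
R49 starts before R48 ends → R48 and R49 overlap.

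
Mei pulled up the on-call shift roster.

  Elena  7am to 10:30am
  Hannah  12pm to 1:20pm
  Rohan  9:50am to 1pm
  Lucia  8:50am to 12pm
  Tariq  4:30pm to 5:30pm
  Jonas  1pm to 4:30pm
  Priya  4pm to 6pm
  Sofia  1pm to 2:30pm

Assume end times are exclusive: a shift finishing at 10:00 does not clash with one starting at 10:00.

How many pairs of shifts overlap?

9

Sorted by start: Elena, Lucia, Rohan, Hannah, Jonas, Sofia, Priya, Tariq.
Lucia starts before Elena ends → Elena and Lucia overlap.
Rohan starts before Elena ends → Elena and Rohan overlap.
Hannah starts after Elena ends, so nothing later overlaps Elena either.
Rohan starts before Lucia ends → Lucia and Rohan overlap.
Hannah starts exactly when Lucia ends (back-to-back, no overlap), so nothing later overlaps Lucia either.
Hannah starts before Rohan ends → Rohan and Hannah overlap.
Jonas starts exactly when Rohan ends (back-to-back, no overlap), so nothing later overlaps Rohan either.
Jonas starts before Hannah ends → Hannah and Jonas overlap.
Sofia starts before Hannah ends → Hannah and Sofia overlap.
Priya starts after Hannah ends, so nothing later overlaps Hannah either.
Sofia starts before Jonas ends → Jonas and Sofia overlap.
Priya starts before Jonas ends → Jonas and Priya overlap.
Tariq starts exactly when Jonas ends (back-to-back, no overlap).
Priya starts after Sofia ends, so nothing later overlaps Sofia either.
Tariq starts before Priya ends → Priya and Tariq overlap.
Overlapping pairs: Elena & Lucia, Elena & Rohan, Hannah & Jonas, Hannah & Rohan, Hannah & Sofia, Jonas & Priya, Jonas & Sofia, Lucia & Rohan, Priya & Tariq — 9 in total.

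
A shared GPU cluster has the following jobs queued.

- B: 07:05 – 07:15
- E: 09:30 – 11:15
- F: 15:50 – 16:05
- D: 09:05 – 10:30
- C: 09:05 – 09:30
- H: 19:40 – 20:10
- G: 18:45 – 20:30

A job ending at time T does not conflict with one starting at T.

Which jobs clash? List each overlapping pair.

C & D, D & E, G & H

Two intervals overlap when each starts before the other ends.
Sorted by start: B, C, D, E, F, G, H.
C starts after B ends, so B has no further overlaps.
D starts before C ends → C and D overlap.
E starts exactly when C ends (back-to-back, no overlap), so C has no further overlaps.
E starts before D ends → D and E overlap.
F starts after D ends, so D has no further overlaps.
F starts after E ends, so E has no further overlaps.
G starts after F ends, so F has no further overlaps.
H starts before G ends → G and H overlap.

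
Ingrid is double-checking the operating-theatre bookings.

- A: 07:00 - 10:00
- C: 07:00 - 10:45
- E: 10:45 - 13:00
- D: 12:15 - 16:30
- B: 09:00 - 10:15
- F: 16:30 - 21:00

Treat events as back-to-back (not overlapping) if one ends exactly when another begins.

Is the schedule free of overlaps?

No

Two intervals overlap when each starts before the other ends.
Sorted by start: A, C, B, E, D, F.
C starts before A ends → A and C overlap.
That's a conflict, so the schedule is not conflict-free.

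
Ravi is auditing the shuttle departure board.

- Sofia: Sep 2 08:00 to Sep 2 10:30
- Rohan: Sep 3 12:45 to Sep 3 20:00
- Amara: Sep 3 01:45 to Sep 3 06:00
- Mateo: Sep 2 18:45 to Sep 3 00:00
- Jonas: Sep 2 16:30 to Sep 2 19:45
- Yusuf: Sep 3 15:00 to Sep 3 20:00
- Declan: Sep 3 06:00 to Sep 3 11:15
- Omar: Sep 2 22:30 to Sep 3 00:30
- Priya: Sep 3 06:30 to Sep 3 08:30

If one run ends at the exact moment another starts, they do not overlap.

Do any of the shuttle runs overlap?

Yes

Check each pair: they overlap iff neither finishes before the other starts.
Sorted by start: Sofia, Jonas, Mateo, Omar, Amara, Declan, Priya, Rohan, Yusuf.
Jonas starts after Sofia ends; Sofia is clear from here.
Mateo starts before Jonas ends → Jonas and Mateo overlap.
That's a conflict, so the schedule is not conflict-free.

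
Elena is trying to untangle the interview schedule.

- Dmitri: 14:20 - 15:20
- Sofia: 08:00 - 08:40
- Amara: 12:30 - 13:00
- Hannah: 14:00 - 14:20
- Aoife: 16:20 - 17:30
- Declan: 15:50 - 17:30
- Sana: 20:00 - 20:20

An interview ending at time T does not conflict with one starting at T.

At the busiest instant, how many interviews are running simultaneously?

2

Walk through starts and ends in time order (an end at T is processed before a start at T):
08:00 start Sofia → 1
08:40 end Sofia → 0
12:30 start Amara → 1
13:00 end Amara → 0
14:00 start Hannah → 1
14:20 end Hannah → 0
14:20 start Dmitri → 1
15:20 end Dmitri → 0
15:50 start Declan → 1
16:20 start Aoife → 2
17:30 end Aoife → 1
17:30 end Declan → 0
20:00 start Sana → 1
20:20 end Sana → 0
Peak is 2, at 16:20 (Aoife, Declan).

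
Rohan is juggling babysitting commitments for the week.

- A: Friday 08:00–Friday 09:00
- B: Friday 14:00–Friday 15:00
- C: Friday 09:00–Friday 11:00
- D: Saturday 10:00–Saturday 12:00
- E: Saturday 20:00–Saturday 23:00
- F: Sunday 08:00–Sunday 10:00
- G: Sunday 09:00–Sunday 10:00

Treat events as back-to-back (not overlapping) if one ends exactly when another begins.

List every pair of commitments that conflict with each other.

F & G

Sorted by start: A, C, B, D, E, F, G.
C starts exactly when A ends (back-to-back, no overlap) — done with A.
B starts after C ends — done with C.
D starts after B ends — done with B.
E starts after D ends — done with D.
F starts after E ends — done with E.
G starts before F ends → F and G overlap.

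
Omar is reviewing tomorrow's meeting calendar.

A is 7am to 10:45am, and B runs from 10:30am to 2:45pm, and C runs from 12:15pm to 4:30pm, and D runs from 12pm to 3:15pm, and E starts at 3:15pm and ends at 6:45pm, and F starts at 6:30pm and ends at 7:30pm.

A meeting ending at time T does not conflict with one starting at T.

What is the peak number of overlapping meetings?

3

Walk through starts and ends in time order (an end at T is processed before a start at T):
7am start A → 1
10:30am start B → 2
10:45am end A → 1
12pm start D → 2
12:15pm start C → 3
2:45pm end B → 2
3:15pm end D → 1
3:15pm start E → 2
4:30pm end C → 1
6:30pm start F → 2
6:45pm end E → 1
7:30pm end F → 0
Peak is 3, at 12:15pm (B, C, D).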